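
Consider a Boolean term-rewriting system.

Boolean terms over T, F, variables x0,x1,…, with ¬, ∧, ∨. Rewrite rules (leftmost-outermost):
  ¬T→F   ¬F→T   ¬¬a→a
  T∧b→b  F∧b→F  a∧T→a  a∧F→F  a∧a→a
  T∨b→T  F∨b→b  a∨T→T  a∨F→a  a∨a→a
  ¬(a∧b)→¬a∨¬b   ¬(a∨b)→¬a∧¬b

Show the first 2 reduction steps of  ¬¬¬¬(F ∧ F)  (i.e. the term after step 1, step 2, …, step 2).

Answer: after 2 steps: F ∧ F

Reduction:
  start: ¬¬¬¬(F ∧ F)
  →1  ¬¬(F ∧ F)
  →2  F ∧ F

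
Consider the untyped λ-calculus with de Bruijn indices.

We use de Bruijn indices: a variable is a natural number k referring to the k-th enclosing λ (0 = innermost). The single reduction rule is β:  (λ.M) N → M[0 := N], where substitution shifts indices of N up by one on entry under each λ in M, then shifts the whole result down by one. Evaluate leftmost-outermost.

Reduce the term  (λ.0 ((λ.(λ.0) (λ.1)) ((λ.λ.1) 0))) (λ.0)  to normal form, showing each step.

  start: (λ.0 ((λ.(λ.0) (λ.1)) ((λ.λ.1) 0))) (λ.0)
  →1  (λ.0) ((λ.(λ.0) (λ.1)) ((λ.λ.1) (λ.0)))
  →2  (λ.(λ.0) (λ.1)) ((λ.λ.1) (λ.0))
  →3  (λ.0) (λ.(λ.λ.1) (λ.0))
  →4  λ.(λ.λ.1) (λ.0)
  →5  λ.λ.λ.0

Answer: normal form = λ.λ.λ.0  (in 5 steps)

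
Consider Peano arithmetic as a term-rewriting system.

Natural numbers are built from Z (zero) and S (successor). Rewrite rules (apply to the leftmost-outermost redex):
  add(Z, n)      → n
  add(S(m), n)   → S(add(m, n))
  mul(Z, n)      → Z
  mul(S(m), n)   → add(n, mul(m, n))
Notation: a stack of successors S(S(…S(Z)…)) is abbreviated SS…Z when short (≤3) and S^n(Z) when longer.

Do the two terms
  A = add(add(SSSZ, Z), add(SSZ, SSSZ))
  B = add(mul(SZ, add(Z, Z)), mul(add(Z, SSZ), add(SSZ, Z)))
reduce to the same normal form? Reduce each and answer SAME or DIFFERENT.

Term A:
  start: add(add(SSSZ, Z), add(SSZ, SSSZ))
  [1] add(S(add(SSZ, Z)), add(SSZ, SSSZ))
  [2] S(add(add(SSZ, Z), add(SSZ, SSSZ)))
  [3] S(add(S(add(SZ, Z)), add(SSZ, SSSZ)))
  [4] S(S(add(add(SZ, Z), add(SSZ, SSSZ))))
  [5] S(S(add(S(add(Z, Z)), add(SSZ, SSSZ))))
  [6] S(S(S(add(add(Z, Z), add(SSZ, SSSZ)))))
  [7] S(S(S(add(Z, add(SSZ, SSSZ)))))
  [8] S(S(S(add(SSZ, SSSZ))))
  [9] S(S(S(S(add(SZ, SSSZ)))))
  [10] S(S(S(S(S(add(Z, SSSZ))))))
  [11] S^8(Z)

Term B:
  start: add(mul(SZ, add(Z, Z)), mul(add(Z, SSZ), add(SSZ, Z)))
  [1] add(add(add(Z, Z), mul(Z, add(Z, Z))), mul(add(Z, SSZ), add(SSZ, Z)))
  [2] add(add(Z, mul(Z, add(Z, Z))), mul(add(Z, SSZ), add(SSZ, Z)))
  [3] add(mul(Z, add(Z, Z)), mul(add(Z, SSZ), add(SSZ, Z)))
  [4] add(Z, mul(add(Z, SSZ), add(SSZ, Z)))
  [5] mul(add(Z, SSZ), add(SSZ, Z))
  [6] mul(SSZ, add(SSZ, Z))
  [7] add(add(SSZ, Z), mul(SZ, add(SSZ, Z)))
  [8] add(S(add(SZ, Z)), mul(SZ, add(SSZ, Z)))
  [9] S(add(add(SZ, Z), mul(SZ, add(SSZ, Z))))
  [10] S(add(S(add(Z, Z)), mul(SZ, add(SSZ, Z))))
  [11] S(S(add(add(Z, Z), mul(SZ, add(SSZ, Z)))))
  [12] S(S(add(Z, mul(SZ, add(SSZ, Z)))))
  [13] S(S(mul(SZ, add(SSZ, Z))))
  [14] S(S(add(add(SSZ, Z), mul(Z, add(SSZ, Z)))))
  [15] S(S(add(S(add(SZ, Z)), mul(Z, add(SSZ, Z)))))
  [16] S(S(S(add(add(SZ, Z), mul(Z, add(SSZ, Z))))))
  [17] S(S(S(add(S(add(Z, Z)), mul(Z, add(SSZ, Z))))))
  [18] S(S(S(S(add(add(Z, Z), mul(Z, add(SSZ, Z)))))))
  [19] S(S(S(S(add(Z, mul(Z, add(SSZ, Z)))))))
  [20] S(S(S(S(mul(Z, add(SSZ, Z))))))
  [21] S^4(Z)

Answer: DIFFERENT — A ⇓ S^8(Z), B ⇓ S^4(Z)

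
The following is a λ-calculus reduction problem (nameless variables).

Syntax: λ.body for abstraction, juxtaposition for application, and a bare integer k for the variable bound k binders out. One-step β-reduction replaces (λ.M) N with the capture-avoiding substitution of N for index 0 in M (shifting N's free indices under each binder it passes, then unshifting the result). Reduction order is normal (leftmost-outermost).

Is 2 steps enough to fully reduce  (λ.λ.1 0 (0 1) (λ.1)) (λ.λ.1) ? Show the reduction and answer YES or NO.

Answer: NO — after 2 steps the term is λ.(λ.1) (0 (λ.λ.1)) (λ.1), not yet normal

Derivation:
  start: (λ.λ.1 0 (0 1) (λ.1)) (λ.λ.1)
  →1  λ.(λ.λ.1) 0 (0 (λ.λ.1)) (λ.1)
  →2  λ.(λ.1) (0 (λ.λ.1)) (λ.1)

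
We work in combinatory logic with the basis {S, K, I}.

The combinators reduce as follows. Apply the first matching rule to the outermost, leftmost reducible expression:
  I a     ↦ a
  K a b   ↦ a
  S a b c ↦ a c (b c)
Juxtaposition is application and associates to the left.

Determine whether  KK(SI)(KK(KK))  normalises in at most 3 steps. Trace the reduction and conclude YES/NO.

  start: KK(SI)(KK(KK))
  [1] K(KK(KK))
  [2] KK

Answer: YES — reaches normal form KK in 2 ≤ 3 steps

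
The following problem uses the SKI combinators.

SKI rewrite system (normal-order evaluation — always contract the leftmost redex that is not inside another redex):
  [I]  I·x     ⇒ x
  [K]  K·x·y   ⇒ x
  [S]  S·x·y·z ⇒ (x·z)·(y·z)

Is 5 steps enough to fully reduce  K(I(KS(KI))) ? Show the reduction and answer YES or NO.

  start: K(I(KS(KI)))
  [1] K(KS(KI))
  [2] KS

Answer: YES — reaches normal form KS in 2 ≤ 5 steps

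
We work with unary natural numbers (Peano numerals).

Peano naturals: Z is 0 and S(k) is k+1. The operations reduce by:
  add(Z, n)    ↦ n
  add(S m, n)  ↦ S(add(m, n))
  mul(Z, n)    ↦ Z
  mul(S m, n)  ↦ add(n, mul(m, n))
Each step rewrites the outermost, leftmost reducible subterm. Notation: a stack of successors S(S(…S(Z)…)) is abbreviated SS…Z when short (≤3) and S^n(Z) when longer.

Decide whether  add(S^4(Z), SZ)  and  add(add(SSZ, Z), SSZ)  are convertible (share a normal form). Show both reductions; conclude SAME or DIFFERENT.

Answer: DIFFERENT — A ⇓ S^5(Z), B ⇓ S^4(Z)

Derivation:
Term A:
  start: add(S^4(Z), SZ)
  step 1: S(add(SSSZ, SZ))
  step 2: S(S(add(SSZ, SZ)))
  step 3: S(S(S(add(SZ, SZ))))
  step 4: S(S(S(S(add(Z, SZ)))))
  step 5: S^5(Z)

Term B:
  start: add(add(SSZ, Z), SSZ)
  step 1: add(S(add(SZ, Z)), SSZ)
  step 2: S(add(add(SZ, Z), SSZ))
  step 3: S(add(S(add(Z, Z)), SSZ))
  step 4: S(S(add(add(Z, Z), SSZ)))
  step 5: S(S(add(Z, SSZ)))
  step 6: S^4(Z)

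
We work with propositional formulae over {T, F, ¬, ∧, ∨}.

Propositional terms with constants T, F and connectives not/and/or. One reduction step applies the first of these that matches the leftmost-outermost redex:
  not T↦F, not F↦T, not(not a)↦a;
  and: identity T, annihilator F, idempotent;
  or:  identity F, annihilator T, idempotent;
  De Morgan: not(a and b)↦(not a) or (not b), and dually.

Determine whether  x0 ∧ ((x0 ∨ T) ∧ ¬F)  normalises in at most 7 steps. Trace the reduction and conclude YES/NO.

  start: x0 ∧ ((x0 ∨ T) ∧ ¬F)
  [1] x0 ∧ (T ∧ ¬F)
  [2] x0 ∧ ¬F
  [3] x0 ∧ T
  [4] x0

Answer: YES — reaches normal form x0 in 4 ≤ 7 steps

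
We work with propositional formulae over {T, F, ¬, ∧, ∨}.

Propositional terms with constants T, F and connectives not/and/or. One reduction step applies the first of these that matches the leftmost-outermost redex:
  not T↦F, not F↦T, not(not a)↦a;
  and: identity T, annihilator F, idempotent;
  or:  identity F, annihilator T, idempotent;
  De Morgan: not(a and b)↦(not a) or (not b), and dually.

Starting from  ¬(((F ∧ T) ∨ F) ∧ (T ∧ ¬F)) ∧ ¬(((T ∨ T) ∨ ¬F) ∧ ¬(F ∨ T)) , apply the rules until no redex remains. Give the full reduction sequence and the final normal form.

  start: ¬(((F ∧ T) ∨ F) ∧ (T ∧ ¬F)) ∧ ¬(((T ∨ T) ∨ ¬F) ∧ ¬(F ∨ T))
  step 1: (¬((F ∧ T) ∨ F) ∨ ¬(T ∧ ¬F)) ∧ ¬(((T ∨ T) ∨ ¬F) ∧ ¬(F ∨ T))
  step 2: ((¬(F ∧ T) ∧ ¬F) ∨ ¬(T ∧ ¬F)) ∧ ¬(((T ∨ T) ∨ ¬F) ∧ ¬(F ∨ T))
  step 3: (((¬F ∨ ¬T) ∧ ¬F) ∨ ¬(T ∧ ¬F)) ∧ ¬(((T ∨ T) ∨ ¬F) ∧ ¬(F ∨ T))
  step 4: (((T ∨ ¬T) ∧ ¬F) ∨ ¬(T ∧ ¬F)) ∧ ¬(((T ∨ T) ∨ ¬F) ∧ ¬(F ∨ T))
  step 5: ((T ∧ ¬F) ∨ ¬(T ∧ ¬F)) ∧ ¬(((T ∨ T) ∨ ¬F) ∧ ¬(F ∨ T))
  step 6: (¬F ∨ ¬(T ∧ ¬F)) ∧ ¬(((T ∨ T) ∨ ¬F) ∧ ¬(F ∨ T))
  step 7: (T ∨ ¬(T ∧ ¬F)) ∧ ¬(((T ∨ T) ∨ ¬F) ∧ ¬(F ∨ T))
  step 8: T ∧ ¬(((T ∨ T) ∨ ¬F) ∧ ¬(F ∨ T))
  step 9: ¬(((T ∨ T) ∨ ¬F) ∧ ¬(F ∨ T))
  step 10: ¬((T ∨ T) ∨ ¬F) ∨ ¬¬(F ∨ T)
  step 11: (¬(T ∨ T) ∧ ¬¬F) ∨ ¬¬(F ∨ T)
  step 12: ((¬T ∧ ¬T) ∧ ¬¬F) ∨ ¬¬(F ∨ T)
  step 13: (¬T ∧ ¬¬F) ∨ ¬¬(F ∨ T)
  step 14: (F ∧ ¬¬F) ∨ ¬¬(F ∨ T)
  step 15: F ∨ ¬¬(F ∨ T)
  step 16: ¬¬(F ∨ T)
  step 17: F ∨ T
  step 18: T

Answer: normal form = T  (in 18 steps)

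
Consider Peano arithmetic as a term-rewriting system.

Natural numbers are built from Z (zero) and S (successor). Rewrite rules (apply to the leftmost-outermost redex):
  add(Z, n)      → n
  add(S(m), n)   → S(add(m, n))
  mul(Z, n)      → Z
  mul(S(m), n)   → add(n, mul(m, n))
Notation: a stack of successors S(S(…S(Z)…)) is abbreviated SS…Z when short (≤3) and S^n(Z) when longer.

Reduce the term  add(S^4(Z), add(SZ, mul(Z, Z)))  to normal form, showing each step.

  start: add(S^4(Z), add(SZ, mul(Z, Z)))
  [1] S(add(SSSZ, add(SZ, mul(Z, Z))))
  [2] S(S(add(SSZ, add(SZ, mul(Z, Z)))))
  [3] S(S(S(add(SZ, add(SZ, mul(Z, Z))))))
  [4] S(S(S(S(add(Z, add(SZ, mul(Z, Z)))))))
  [5] S(S(S(S(add(SZ, mul(Z, Z))))))
  [6] S(S(S(S(S(add(Z, mul(Z, Z)))))))
  [7] S(S(S(S(S(mul(Z, Z))))))
  [8] S^5(Z)

Answer: normal form = S^5(Z)  (in 8 steps)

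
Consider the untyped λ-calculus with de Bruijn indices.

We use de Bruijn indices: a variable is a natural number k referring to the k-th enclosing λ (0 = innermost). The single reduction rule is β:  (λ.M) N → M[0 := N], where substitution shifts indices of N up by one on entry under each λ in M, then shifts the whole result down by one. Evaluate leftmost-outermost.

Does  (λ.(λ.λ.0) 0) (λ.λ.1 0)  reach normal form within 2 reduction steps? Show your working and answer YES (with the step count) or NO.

Answer: YES — reaches normal form λ.0 in 2 ≤ 2 steps

Derivation:
  start: (λ.(λ.λ.0) 0) (λ.λ.1 0)
  →1  (λ.λ.0) (λ.λ.1 0)
  →2  λ.0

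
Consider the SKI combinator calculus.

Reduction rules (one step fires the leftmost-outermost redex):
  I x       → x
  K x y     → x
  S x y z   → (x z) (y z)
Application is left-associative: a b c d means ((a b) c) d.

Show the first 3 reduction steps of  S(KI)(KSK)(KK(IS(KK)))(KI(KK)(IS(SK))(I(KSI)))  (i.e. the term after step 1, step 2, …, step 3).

  start: S(KI)(KSK)(KK(IS(KK)))(KI(KK)(IS(SK))(I(KSI)))
  step 1: KI(KK(IS(KK)))(KSK(KK(IS(KK))))(KI(KK)(IS(SK))(I(KSI)))
  step 2: I(KSK(KK(IS(KK))))(KI(KK)(IS(SK))(I(KSI)))
  step 3: KSK(KK(IS(KK)))(KI(KK)(IS(SK))(I(KSI)))

Answer: after 3 steps: KSK(KK(IS(KK)))(KI(KK)(IS(SK))(I(KSI)))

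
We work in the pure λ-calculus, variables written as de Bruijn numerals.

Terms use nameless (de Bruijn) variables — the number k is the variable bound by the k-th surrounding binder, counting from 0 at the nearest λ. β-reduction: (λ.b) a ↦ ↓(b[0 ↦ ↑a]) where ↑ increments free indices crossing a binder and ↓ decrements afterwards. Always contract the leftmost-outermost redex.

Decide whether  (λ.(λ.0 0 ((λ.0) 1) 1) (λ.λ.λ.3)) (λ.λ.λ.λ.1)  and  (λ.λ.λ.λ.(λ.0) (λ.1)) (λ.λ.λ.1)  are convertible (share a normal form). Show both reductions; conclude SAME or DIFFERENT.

Term A:
  start: (λ.(λ.0 0 ((λ.0) 1) 1) (λ.λ.λ.3)) (λ.λ.λ.λ.1)
  [1] (λ.0 0 ((λ.0) (λ.λ.λ.λ.1)) (λ.λ.λ.λ.1)) (λ.λ.λ.λ.λ.λ.λ.1)
  [2] (λ.λ.λ.λ.λ.λ.λ.1) (λ.λ.λ.λ.λ.λ.λ.1) ((λ.0) (λ.λ.λ.λ.1)) (λ.λ.λ.λ.1)
  [3] (λ.λ.λ.λ.λ.λ.1) ((λ.0) (λ.λ.λ.λ.1)) (λ.λ.λ.λ.1)
  [4] (λ.λ.λ.λ.λ.1) (λ.λ.λ.λ.1)
  [5] λ.λ.λ.λ.1

Term B:
  start: (λ.λ.λ.λ.(λ.0) (λ.1)) (λ.λ.λ.1)
  [1] λ.λ.λ.(λ.0) (λ.1)
  [2] λ.λ.λ.λ.1

Answer: SAME — A ⇓ λ.λ.λ.λ.1, B ⇓ λ.λ.λ.λ.1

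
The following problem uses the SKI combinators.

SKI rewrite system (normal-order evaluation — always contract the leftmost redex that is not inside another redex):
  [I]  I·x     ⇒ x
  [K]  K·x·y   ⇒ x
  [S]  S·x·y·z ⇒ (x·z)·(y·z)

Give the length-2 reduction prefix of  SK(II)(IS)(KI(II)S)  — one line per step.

Answer: after 2 steps: IS(KI(II)S)

Derivation:
  start: SK(II)(IS)(KI(II)S)
  [1] K(IS)(II(IS))(KI(II)S)
  [2] IS(KI(II)S)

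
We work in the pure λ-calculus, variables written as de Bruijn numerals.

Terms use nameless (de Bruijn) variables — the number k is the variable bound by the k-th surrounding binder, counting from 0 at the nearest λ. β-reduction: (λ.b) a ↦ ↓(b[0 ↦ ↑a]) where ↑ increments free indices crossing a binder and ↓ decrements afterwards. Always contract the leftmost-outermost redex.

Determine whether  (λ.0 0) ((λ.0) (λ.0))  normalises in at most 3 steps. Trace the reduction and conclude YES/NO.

  start: (λ.0 0) ((λ.0) (λ.0))
  [1] (λ.0) (λ.0) ((λ.0) (λ.0))
  [2] (λ.0) ((λ.0) (λ.0))
  [3] (λ.0) (λ.0)

Answer: NO — after 3 steps the term is (λ.0) (λ.0), not yet normal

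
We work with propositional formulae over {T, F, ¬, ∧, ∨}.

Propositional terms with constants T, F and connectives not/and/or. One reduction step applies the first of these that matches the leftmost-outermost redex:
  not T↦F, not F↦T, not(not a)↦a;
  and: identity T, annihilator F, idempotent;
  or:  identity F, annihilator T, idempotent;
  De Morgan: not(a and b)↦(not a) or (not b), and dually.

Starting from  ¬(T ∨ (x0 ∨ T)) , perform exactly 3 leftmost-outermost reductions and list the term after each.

Answer: after 3 steps: F

Derivation:
  start: ¬(T ∨ (x0 ∨ T))
  [1] ¬T ∧ ¬(x0 ∨ T)
  [2] F ∧ ¬(x0 ∨ T)
  [3] F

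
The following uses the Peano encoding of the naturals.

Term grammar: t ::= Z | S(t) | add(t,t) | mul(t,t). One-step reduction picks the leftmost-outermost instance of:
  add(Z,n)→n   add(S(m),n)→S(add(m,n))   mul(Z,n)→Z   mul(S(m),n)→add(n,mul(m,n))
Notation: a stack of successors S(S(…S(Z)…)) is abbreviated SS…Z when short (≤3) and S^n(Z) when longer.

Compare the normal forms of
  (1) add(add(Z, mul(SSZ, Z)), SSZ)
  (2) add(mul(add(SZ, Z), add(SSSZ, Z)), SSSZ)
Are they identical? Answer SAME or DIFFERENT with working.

Term A:
  start: add(add(Z, mul(SSZ, Z)), SSZ)
  →1  add(mul(SSZ, Z), SSZ)
  →2  add(add(Z, mul(SZ, Z)), SSZ)
  →3  add(mul(SZ, Z), SSZ)
  →4  add(add(Z, mul(Z, Z)), SSZ)
  →5  add(mul(Z, Z), SSZ)
  →6  add(Z, SSZ)
  →7  SSZ

Term B:
  start: add(mul(add(SZ, Z), add(SSSZ, Z)), SSSZ)
  →1  add(mul(S(add(Z, Z)), add(SSSZ, Z)), SSSZ)
  →2  add(add(add(SSSZ, Z), mul(add(Z, Z), add(SSSZ, Z))), SSSZ)
  →3  add(add(S(add(SSZ, Z)), mul(add(Z, Z), add(SSSZ, Z))), SSSZ)
  →4  add(S(add(add(SSZ, Z), mul(add(Z, Z), add(SSSZ, Z)))), SSSZ)
  →5  S(add(add(add(SSZ, Z), mul(add(Z, Z), add(SSSZ, Z))), SSSZ))
  →6  S(add(add(S(add(SZ, Z)), mul(add(Z, Z), add(SSSZ, Z))), SSSZ))
  →7  S(add(S(add(add(SZ, Z), mul(add(Z, Z), add(SSSZ, Z)))), SSSZ))
  →8  S(S(add(add(add(SZ, Z), mul(add(Z, Z), add(SSSZ, Z))), SSSZ)))
  →9  S(S(add(add(S(add(Z, Z)), mul(add(Z, Z), add(SSSZ, Z))), SSSZ)))
  →10  S(S(add(S(add(add(Z, Z), mul(add(Z, Z), add(SSSZ, Z)))), SSSZ)))
  →11  S(S(S(add(add(add(Z, Z), mul(add(Z, Z), add(SSSZ, Z))), SSSZ))))
  →12  S(S(S(add(add(Z, mul(add(Z, Z), add(SSSZ, Z))), SSSZ))))
  →13  S(S(S(add(mul(add(Z, Z), add(SSSZ, Z)), SSSZ))))
  →14  S(S(S(add(mul(Z, add(SSSZ, Z)), SSSZ))))
  →15  S(S(S(add(Z, SSSZ))))
  →16  S^6(Z)

Answer: DIFFERENT — A ⇓ SSZ, B ⇓ S^6(Z)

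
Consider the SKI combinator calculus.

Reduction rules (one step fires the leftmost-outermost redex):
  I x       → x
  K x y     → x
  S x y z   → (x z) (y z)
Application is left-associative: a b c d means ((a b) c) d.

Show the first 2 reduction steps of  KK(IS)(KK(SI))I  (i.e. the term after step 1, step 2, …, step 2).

Answer: after 2 steps: KK(SI)

Derivation:
  start: KK(IS)(KK(SI))I
  →1  K(KK(SI))I
  →2  KK(SI)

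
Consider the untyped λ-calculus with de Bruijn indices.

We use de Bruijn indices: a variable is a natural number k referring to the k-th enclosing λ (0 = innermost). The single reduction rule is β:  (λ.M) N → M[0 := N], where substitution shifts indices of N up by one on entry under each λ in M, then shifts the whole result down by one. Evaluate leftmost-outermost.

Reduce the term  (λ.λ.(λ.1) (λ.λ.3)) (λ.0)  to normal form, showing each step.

Answer: normal form = λ.0  (in 2 steps)

Working:
  start: (λ.λ.(λ.1) (λ.λ.3)) (λ.0)
  [1] λ.(λ.1) (λ.λ.λ.0)
  [2] λ.0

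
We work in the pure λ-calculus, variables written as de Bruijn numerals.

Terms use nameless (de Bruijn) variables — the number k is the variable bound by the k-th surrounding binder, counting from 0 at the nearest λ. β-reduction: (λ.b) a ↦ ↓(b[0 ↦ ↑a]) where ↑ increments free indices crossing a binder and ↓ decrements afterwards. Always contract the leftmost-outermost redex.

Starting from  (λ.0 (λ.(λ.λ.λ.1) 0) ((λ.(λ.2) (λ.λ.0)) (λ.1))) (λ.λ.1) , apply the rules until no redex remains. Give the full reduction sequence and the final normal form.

Answer: normal form = λ.λ.λ.1  (in 4 steps)

Reduction:
  start: (λ.0 (λ.(λ.λ.λ.1) 0) ((λ.(λ.2) (λ.λ.0)) (λ.1))) (λ.λ.1)
  →1  (λ.λ.1) (λ.(λ.λ.λ.1) 0) ((λ.(λ.λ.λ.1) (λ.λ.0)) (λ.λ.λ.1))
  →2  (λ.λ.(λ.λ.λ.1) 0) ((λ.(λ.λ.λ.1) (λ.λ.0)) (λ.λ.λ.1))
  →3  λ.(λ.λ.λ.1) 0
  →4  λ.λ.λ.1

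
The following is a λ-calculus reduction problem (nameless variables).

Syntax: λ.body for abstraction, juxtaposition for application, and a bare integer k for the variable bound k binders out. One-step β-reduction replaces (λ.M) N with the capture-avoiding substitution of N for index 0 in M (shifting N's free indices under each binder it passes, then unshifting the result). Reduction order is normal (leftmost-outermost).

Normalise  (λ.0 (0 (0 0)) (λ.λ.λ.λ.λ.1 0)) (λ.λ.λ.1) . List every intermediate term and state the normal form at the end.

Answer: normal form = λ.λ.λ.λ.λ.λ.1 0  (in 3 steps)

Derivation:
  start: (λ.0 (0 (0 0)) (λ.λ.λ.λ.λ.1 0)) (λ.λ.λ.1)
  step 1: (λ.λ.λ.1) ((λ.λ.λ.1) ((λ.λ.λ.1) (λ.λ.λ.1))) (λ.λ.λ.λ.λ.1 0)
  step 2: (λ.λ.1) (λ.λ.λ.λ.λ.1 0)
  step 3: λ.λ.λ.λ.λ.λ.1 0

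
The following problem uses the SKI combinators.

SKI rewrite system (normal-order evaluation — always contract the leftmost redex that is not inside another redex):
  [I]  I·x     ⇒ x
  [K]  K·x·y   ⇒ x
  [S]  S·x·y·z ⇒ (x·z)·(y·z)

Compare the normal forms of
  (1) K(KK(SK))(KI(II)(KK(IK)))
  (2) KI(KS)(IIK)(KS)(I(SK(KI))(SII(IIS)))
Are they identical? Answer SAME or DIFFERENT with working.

Answer: DIFFERENT — A ⇓ K, B ⇓ KS

Reduction:
Term A:
  start: K(KK(SK))(KI(II)(KK(IK)))
  step 1: KK(SK)
  step 2: K

Term B:
  start: KI(KS)(IIK)(KS)(I(SK(KI))(SII(IIS)))
  step 1: I(IIK)(KS)(I(SK(KI))(SII(IIS)))
  step 2: IIK(KS)(I(SK(KI))(SII(IIS)))
  step 3: IK(KS)(I(SK(KI))(SII(IIS)))
  step 4: K(KS)(I(SK(KI))(SII(IIS)))
  step 5: KS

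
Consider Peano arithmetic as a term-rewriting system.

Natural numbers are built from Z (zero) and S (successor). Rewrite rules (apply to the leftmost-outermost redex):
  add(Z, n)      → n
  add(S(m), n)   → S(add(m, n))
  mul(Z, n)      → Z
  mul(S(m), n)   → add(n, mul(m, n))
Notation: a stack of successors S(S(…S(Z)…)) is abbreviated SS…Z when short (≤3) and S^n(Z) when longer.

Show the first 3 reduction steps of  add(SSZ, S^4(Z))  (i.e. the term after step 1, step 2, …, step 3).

Answer: after 3 steps: S^6(Z)

Derivation:
  start: add(SSZ, S^4(Z))
  [1] S(add(SZ, S^4(Z)))
  [2] S(S(add(Z, S^4(Z))))
  [3] S^6(Z)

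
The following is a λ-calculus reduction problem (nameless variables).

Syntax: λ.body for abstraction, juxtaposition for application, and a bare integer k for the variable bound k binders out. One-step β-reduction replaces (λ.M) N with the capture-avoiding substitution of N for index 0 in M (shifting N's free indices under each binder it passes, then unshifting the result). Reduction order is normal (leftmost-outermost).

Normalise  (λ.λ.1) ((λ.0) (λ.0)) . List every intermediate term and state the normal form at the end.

Answer: normal form = λ.λ.0  (in 2 steps)

Working:
  start: (λ.λ.1) ((λ.0) (λ.0))
  →1  λ.(λ.0) (λ.0)
  →2  λ.λ.0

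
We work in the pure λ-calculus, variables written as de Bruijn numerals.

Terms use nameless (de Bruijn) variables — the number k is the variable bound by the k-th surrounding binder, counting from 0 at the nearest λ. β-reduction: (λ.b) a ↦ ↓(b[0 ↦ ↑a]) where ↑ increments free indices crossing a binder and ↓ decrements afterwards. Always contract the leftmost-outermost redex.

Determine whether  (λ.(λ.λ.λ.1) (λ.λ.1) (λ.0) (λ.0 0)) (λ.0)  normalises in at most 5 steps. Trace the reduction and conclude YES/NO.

Answer: YES — reaches normal form λ.0 in 4 ≤ 5 steps

Reduction:
  start: (λ.(λ.λ.λ.1) (λ.λ.1) (λ.0) (λ.0 0)) (λ.0)
  →1  (λ.λ.λ.1) (λ.λ.1) (λ.0) (λ.0 0)
  →2  (λ.λ.1) (λ.0) (λ.0 0)
  →3  (λ.λ.0) (λ.0 0)
  →4  λ.0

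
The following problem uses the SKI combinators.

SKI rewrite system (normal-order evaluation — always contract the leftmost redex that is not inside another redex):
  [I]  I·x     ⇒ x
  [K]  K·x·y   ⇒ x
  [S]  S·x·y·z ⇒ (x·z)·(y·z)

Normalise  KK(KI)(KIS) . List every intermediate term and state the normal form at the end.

  start: KK(KI)(KIS)
  [1] K(KIS)
  [2] KI

Answer: normal form = KI  (in 2 steps)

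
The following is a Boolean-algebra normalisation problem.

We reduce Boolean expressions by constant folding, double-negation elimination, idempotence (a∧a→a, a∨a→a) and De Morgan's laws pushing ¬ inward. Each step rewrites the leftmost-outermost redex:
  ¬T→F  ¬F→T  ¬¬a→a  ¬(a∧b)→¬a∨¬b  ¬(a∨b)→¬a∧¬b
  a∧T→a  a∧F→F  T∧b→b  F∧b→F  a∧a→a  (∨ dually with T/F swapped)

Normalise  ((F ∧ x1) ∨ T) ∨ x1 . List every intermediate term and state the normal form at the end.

  start: ((F ∧ x1) ∨ T) ∨ x1
  →1  T ∨ x1
  →2  T

Answer: normal form = T  (in 2 steps)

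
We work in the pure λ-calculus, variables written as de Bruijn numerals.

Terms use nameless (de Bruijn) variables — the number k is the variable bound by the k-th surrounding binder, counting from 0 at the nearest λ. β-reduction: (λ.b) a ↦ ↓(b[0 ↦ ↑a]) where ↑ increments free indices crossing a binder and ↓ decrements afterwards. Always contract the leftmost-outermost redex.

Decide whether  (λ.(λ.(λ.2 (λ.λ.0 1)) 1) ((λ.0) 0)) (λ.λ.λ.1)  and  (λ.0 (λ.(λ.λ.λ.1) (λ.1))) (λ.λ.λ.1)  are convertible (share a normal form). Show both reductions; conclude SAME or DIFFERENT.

Term A:
  start: (λ.(λ.(λ.2 (λ.λ.0 1)) 1) ((λ.0) 0)) (λ.λ.λ.1)
  [1] (λ.(λ.(λ.λ.λ.1) (λ.λ.0 1)) (λ.λ.λ.1)) ((λ.0) (λ.λ.λ.1))
  [2] (λ.(λ.λ.λ.1) (λ.λ.0 1)) (λ.λ.λ.1)
  [3] (λ.λ.λ.1) (λ.λ.0 1)
  [4] λ.λ.1

Term B:
  start: (λ.0 (λ.(λ.λ.λ.1) (λ.1))) (λ.λ.λ.1)
  [1] (λ.λ.λ.1) (λ.(λ.λ.λ.1) (λ.1))
  [2] λ.λ.1

Answer: SAME — A ⇓ λ.λ.1, B ⇓ λ.λ.1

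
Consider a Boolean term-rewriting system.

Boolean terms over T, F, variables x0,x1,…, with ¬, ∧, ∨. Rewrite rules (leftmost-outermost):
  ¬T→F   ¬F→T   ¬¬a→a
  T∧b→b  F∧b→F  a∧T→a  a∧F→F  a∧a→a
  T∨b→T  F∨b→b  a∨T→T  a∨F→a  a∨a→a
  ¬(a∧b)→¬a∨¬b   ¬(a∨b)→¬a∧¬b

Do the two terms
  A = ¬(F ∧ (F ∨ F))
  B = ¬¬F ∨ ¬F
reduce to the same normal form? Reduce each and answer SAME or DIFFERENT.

Term A:
  start: ¬(F ∧ (F ∨ F))
  step 1: ¬F ∨ ¬(F ∨ F)
  step 2: T ∨ ¬(F ∨ F)
  step 3: T

Term B:
  start: ¬¬F ∨ ¬F
  step 1: F ∨ ¬F
  step 2: ¬F
  step 3: T

Answer: SAME — A ⇓ T, B ⇓ T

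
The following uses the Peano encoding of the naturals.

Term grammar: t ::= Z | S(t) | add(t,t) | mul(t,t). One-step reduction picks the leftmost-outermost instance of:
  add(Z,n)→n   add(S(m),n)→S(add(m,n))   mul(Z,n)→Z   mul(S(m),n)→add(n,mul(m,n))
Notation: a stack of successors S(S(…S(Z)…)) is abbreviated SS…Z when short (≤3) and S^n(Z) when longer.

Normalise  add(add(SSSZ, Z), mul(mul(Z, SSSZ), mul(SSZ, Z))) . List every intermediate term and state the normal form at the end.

Answer: normal form = SSSZ  (in 10 steps)

Reduction:
  start: add(add(SSSZ, Z), mul(mul(Z, SSSZ), mul(SSZ, Z)))
  step 1: add(S(add(SSZ, Z)), mul(mul(Z, SSSZ), mul(SSZ, Z)))
  step 2: S(add(add(SSZ, Z), mul(mul(Z, SSSZ), mul(SSZ, Z))))
  step 3: S(add(S(add(SZ, Z)), mul(mul(Z, SSSZ), mul(SSZ, Z))))
  step 4: S(S(add(add(SZ, Z), mul(mul(Z, SSSZ), mul(SSZ, Z)))))
  step 5: S(S(add(S(add(Z, Z)), mul(mul(Z, SSSZ), mul(SSZ, Z)))))
  step 6: S(S(S(add(add(Z, Z), mul(mul(Z, SSSZ), mul(SSZ, Z))))))
  step 7: S(S(S(add(Z, mul(mul(Z, SSSZ), mul(SSZ, Z))))))
  step 8: S(S(S(mul(mul(Z, SSSZ), mul(SSZ, Z)))))
  step 9: S(S(S(mul(Z, mul(SSZ, Z)))))
  step 10: SSSZ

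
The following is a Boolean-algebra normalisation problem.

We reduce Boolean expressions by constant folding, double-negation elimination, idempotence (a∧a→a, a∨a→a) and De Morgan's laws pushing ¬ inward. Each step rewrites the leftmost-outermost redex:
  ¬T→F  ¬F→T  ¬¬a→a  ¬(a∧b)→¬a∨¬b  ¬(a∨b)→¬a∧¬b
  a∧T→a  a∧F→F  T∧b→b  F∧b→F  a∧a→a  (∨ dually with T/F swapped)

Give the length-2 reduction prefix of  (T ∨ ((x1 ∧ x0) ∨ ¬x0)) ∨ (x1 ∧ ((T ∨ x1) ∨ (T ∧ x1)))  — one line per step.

  start: (T ∨ ((x1 ∧ x0) ∨ ¬x0)) ∨ (x1 ∧ ((T ∨ x1) ∨ (T ∧ x1)))
  step 1: T ∨ (x1 ∧ ((T ∨ x1) ∨ (T ∧ x1)))
  step 2: T

Answer: after 2 steps: T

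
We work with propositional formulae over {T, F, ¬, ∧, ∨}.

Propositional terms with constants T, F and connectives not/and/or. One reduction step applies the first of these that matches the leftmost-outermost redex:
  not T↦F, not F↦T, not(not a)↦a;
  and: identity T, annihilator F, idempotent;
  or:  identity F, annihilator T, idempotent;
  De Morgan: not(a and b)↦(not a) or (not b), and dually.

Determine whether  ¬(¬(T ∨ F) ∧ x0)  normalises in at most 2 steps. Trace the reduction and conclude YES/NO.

Answer: NO — after 2 steps the term is (T ∨ F) ∨ ¬x0, not yet normal

Working:
  start: ¬(¬(T ∨ F) ∧ x0)
  →1  ¬¬(T ∨ F) ∨ ¬x0
  →2  (T ∨ F) ∨ ¬x0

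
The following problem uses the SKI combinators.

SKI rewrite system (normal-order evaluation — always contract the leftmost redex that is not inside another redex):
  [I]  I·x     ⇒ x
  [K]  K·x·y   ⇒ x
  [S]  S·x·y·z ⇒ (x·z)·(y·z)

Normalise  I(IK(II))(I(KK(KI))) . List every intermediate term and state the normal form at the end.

Answer: normal form = I  (in 4 steps)

Reduction:
  start: I(IK(II))(I(KK(KI)))
  →1  IK(II)(I(KK(KI)))
  →2  K(II)(I(KK(KI)))
  →3  II
  →4  I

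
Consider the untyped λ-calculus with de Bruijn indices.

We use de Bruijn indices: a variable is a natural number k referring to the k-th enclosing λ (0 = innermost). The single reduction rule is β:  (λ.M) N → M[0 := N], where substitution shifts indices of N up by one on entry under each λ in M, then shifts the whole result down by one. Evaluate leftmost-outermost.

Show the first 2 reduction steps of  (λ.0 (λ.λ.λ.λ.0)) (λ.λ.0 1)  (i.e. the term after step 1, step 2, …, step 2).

Answer: after 2 steps: λ.0 (λ.λ.λ.λ.0)

Working:
  start: (λ.0 (λ.λ.λ.λ.0)) (λ.λ.0 1)
  [1] (λ.λ.0 1) (λ.λ.λ.λ.0)
  [2] λ.0 (λ.λ.λ.λ.0)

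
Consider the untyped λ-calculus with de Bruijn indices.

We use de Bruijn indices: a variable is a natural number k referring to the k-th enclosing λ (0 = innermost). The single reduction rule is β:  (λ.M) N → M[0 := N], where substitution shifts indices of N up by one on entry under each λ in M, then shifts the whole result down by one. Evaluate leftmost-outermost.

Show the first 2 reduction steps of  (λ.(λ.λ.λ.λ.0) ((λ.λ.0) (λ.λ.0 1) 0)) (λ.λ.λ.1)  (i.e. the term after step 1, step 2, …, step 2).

Answer: after 2 steps: λ.λ.λ.0

Working:
  start: (λ.(λ.λ.λ.λ.0) ((λ.λ.0) (λ.λ.0 1) 0)) (λ.λ.λ.1)
  step 1: (λ.λ.λ.λ.0) ((λ.λ.0) (λ.λ.0 1) (λ.λ.λ.1))
  step 2: λ.λ.λ.0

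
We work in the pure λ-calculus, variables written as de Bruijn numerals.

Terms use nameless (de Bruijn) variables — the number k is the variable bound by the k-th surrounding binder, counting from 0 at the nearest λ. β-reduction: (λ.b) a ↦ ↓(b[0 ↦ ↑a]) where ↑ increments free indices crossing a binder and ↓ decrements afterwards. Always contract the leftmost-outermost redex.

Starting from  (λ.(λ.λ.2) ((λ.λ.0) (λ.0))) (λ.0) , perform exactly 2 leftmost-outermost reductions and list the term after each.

  start: (λ.(λ.λ.2) ((λ.λ.0) (λ.0))) (λ.0)
  [1] (λ.λ.λ.0) ((λ.λ.0) (λ.0))
  [2] λ.λ.0

Answer: after 2 steps: λ.λ.0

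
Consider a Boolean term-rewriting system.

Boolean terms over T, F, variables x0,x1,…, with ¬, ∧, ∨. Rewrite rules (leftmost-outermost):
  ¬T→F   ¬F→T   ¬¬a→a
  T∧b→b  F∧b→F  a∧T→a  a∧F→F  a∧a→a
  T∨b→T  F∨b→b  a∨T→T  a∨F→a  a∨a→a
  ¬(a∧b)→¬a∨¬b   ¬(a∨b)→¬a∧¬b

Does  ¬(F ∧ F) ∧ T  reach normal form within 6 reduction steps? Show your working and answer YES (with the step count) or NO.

  start: ¬(F ∧ F) ∧ T
  [1] ¬(F ∧ F)
  [2] ¬F ∨ ¬F
  [3] ¬F
  [4] T

Answer: YES — reaches normal form T in 4 ≤ 6 steps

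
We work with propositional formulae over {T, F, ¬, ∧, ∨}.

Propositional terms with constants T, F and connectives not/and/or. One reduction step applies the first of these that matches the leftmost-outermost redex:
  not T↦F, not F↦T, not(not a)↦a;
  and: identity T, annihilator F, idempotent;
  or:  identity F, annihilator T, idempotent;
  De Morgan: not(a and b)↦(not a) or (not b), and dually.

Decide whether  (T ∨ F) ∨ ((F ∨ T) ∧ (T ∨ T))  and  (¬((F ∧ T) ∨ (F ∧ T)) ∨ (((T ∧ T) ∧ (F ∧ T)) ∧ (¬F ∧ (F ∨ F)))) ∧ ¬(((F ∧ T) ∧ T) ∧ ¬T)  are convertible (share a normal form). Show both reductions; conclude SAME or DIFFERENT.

Term A:
  start: (T ∨ F) ∨ ((F ∨ T) ∧ (T ∨ T))
  [1] T ∨ ((F ∨ T) ∧ (T ∨ T))
  [2] T

Term B:
  start: (¬((F ∧ T) ∨ (F ∧ T)) ∨ (((T ∧ T) ∧ (F ∧ T)) ∧ (¬F ∧ (F ∨ F)))) ∧ ¬(((F ∧ T) ∧ T) ∧ ¬T)
  [1] ((¬(F ∧ T) ∧ ¬(F ∧ T)) ∨ (((T ∧ T) ∧ (F ∧ T)) ∧ (¬F ∧ (F ∨ F)))) ∧ ¬(((F ∧ T) ∧ T) ∧ ¬T)
  [2] (¬(F ∧ T) ∨ (((T ∧ T) ∧ (F ∧ T)) ∧ (¬F ∧ (F ∨ F)))) ∧ ¬(((F ∧ T) ∧ T) ∧ ¬T)
  [3] ((¬F ∨ ¬T) ∨ (((T ∧ T) ∧ (F ∧ T)) ∧ (¬F ∧ (F ∨ F)))) ∧ ¬(((F ∧ T) ∧ T) ∧ ¬T)
  [4] ((T ∨ ¬T) ∨ (((T ∧ T) ∧ (F ∧ T)) ∧ (¬F ∧ (F ∨ F)))) ∧ ¬(((F ∧ T) ∧ T) ∧ ¬T)
  [5] (T ∨ (((T ∧ T) ∧ (F ∧ T)) ∧ (¬F ∧ (F ∨ F)))) ∧ ¬(((F ∧ T) ∧ T) ∧ ¬T)
  [6] T ∧ ¬(((F ∧ T) ∧ T) ∧ ¬T)
  [7] ¬(((F ∧ T) ∧ T) ∧ ¬T)
  [8] ¬((F ∧ T) ∧ T) ∨ ¬¬T
  [9] (¬(F ∧ T) ∨ ¬T) ∨ ¬¬T
  [10] ((¬F ∨ ¬T) ∨ ¬T) ∨ ¬¬T
  [11] ((T ∨ ¬T) ∨ ¬T) ∨ ¬¬T
  [12] (T ∨ ¬T) ∨ ¬¬T
  [13] T ∨ ¬¬T
  [14] T

Answer: SAME — A ⇓ T, B ⇓ T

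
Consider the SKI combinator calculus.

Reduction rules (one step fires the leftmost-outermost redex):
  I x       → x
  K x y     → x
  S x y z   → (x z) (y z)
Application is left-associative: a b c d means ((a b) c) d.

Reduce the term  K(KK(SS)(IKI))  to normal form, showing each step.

  start: K(KK(SS)(IKI))
  [1] K(K(IKI))
  [2] K(K(KI))

Answer: normal form = K(K(KI))  (in 2 steps)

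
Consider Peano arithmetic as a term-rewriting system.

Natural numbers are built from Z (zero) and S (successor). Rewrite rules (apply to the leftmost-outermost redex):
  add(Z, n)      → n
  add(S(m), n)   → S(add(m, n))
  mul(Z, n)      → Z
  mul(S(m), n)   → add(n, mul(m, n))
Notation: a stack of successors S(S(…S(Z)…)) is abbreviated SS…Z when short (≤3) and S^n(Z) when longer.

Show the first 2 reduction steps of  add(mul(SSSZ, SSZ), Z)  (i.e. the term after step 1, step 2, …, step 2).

Answer: after 2 steps: add(S(add(SZ, mul(SSZ, SSZ))), Z)

Reduction:
  start: add(mul(SSSZ, SSZ), Z)
  →1  add(add(SSZ, mul(SSZ, SSZ)), Z)
  →2  add(S(add(SZ, mul(SSZ, SSZ))), Z)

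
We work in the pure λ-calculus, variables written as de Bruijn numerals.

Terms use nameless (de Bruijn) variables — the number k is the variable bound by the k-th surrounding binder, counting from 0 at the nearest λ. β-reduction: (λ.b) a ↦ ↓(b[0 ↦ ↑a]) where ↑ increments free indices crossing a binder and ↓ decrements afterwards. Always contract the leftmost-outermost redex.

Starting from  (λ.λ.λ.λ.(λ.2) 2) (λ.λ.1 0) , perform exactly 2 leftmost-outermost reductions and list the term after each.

  start: (λ.λ.λ.λ.(λ.2) 2) (λ.λ.1 0)
  step 1: λ.λ.λ.(λ.2) 2
  step 2: λ.λ.λ.1

Answer: after 2 steps: λ.λ.λ.1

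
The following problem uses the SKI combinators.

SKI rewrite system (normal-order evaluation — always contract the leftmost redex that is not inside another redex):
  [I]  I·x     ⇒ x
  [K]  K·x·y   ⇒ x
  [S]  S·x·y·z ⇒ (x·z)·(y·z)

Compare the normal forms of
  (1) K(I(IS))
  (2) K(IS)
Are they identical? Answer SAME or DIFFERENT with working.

Term A:
  start: K(I(IS))
  [1] K(IS)
  [2] KS

Term B:
  start: K(IS)
  [1] KS

Answer: SAME — A ⇓ KS, B ⇓ KS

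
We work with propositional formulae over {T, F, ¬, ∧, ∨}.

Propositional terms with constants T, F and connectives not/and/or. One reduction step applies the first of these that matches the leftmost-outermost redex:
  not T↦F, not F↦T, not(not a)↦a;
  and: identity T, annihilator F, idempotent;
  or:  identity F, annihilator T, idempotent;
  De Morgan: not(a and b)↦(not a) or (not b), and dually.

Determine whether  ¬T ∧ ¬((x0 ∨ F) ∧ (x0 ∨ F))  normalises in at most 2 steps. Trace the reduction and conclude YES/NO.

  start: ¬T ∧ ¬((x0 ∨ F) ∧ (x0 ∨ F))
  [1] F ∧ ¬((x0 ∨ F) ∧ (x0 ∨ F))
  [2] F

Answer: YES — reaches normal form F in 2 ≤ 2 steps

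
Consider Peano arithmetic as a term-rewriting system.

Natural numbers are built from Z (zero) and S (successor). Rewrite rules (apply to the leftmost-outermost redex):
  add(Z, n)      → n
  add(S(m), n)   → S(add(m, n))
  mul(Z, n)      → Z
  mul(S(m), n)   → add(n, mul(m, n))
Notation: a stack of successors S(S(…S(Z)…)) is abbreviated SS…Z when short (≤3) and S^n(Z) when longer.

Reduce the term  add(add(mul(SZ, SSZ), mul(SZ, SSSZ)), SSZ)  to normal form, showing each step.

  start: add(add(mul(SZ, SSZ), mul(SZ, SSSZ)), SSZ)
  →1  add(add(add(SSZ, mul(Z, SSZ)), mul(SZ, SSSZ)), SSZ)
  →2  add(add(S(add(SZ, mul(Z, SSZ))), mul(SZ, SSSZ)), SSZ)
  →3  add(S(add(add(SZ, mul(Z, SSZ)), mul(SZ, SSSZ))), SSZ)
  →4  S(add(add(add(SZ, mul(Z, SSZ)), mul(SZ, SSSZ)), SSZ))
  →5  S(add(add(S(add(Z, mul(Z, SSZ))), mul(SZ, SSSZ)), SSZ))
  →6  S(add(S(add(add(Z, mul(Z, SSZ)), mul(SZ, SSSZ))), SSZ))
  →7  S(S(add(add(add(Z, mul(Z, SSZ)), mul(SZ, SSSZ)), SSZ)))
  →8  S(S(add(add(mul(Z, SSZ), mul(SZ, SSSZ)), SSZ)))
  →9  S(S(add(add(Z, mul(SZ, SSSZ)), SSZ)))
  →10  S(S(add(mul(SZ, SSSZ), SSZ)))
  →11  S(S(add(add(SSSZ, mul(Z, SSSZ)), SSZ)))
  →12  S(S(add(S(add(SSZ, mul(Z, SSSZ))), SSZ)))
  →13  S(S(S(add(add(SSZ, mul(Z, SSSZ)), SSZ))))
  →14  S(S(S(add(S(add(SZ, mul(Z, SSSZ))), SSZ))))
  →15  S(S(S(S(add(add(SZ, mul(Z, SSSZ)), SSZ)))))
  →16  S(S(S(S(add(S(add(Z, mul(Z, SSSZ))), SSZ)))))
  →17  S(S(S(S(S(add(add(Z, mul(Z, SSSZ)), SSZ))))))
  →18  S(S(S(S(S(add(mul(Z, SSSZ), SSZ))))))
  →19  S(S(S(S(S(add(Z, SSZ))))))
  →20  S^7(Z)

Answer: normal form = S^7(Z)  (in 20 steps)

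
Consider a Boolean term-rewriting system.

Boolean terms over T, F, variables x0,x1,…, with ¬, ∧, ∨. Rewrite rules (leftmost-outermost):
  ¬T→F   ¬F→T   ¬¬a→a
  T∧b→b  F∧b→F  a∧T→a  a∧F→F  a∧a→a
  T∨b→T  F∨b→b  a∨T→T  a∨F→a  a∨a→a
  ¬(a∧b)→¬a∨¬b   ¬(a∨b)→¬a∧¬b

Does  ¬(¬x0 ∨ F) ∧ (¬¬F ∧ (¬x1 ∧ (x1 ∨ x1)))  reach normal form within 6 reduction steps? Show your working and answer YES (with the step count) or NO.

  start: ¬(¬x0 ∨ F) ∧ (¬¬F ∧ (¬x1 ∧ (x1 ∨ x1)))
  [1] (¬¬x0 ∧ ¬F) ∧ (¬¬F ∧ (¬x1 ∧ (x1 ∨ x1)))
  [2] (x0 ∧ ¬F) ∧ (¬¬F ∧ (¬x1 ∧ (x1 ∨ x1)))
  [3] (x0 ∧ T) ∧ (¬¬F ∧ (¬x1 ∧ (x1 ∨ x1)))
  [4] x0 ∧ (¬¬F ∧ (¬x1 ∧ (x1 ∨ x1)))
  [5] x0 ∧ (F ∧ (¬x1 ∧ (x1 ∨ x1)))
  [6] x0 ∧ F

Answer: NO — after 6 steps the term is x0 ∧ F, not yet normal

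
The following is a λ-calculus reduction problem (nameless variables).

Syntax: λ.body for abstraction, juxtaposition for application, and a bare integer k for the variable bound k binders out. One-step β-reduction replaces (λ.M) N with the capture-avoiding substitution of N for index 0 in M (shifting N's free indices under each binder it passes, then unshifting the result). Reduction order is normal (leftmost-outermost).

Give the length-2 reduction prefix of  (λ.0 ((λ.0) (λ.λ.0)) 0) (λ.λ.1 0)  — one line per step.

  start: (λ.0 ((λ.0) (λ.λ.0)) 0) (λ.λ.1 0)
  [1] (λ.λ.1 0) ((λ.0) (λ.λ.0)) (λ.λ.1 0)
  [2] (λ.(λ.0) (λ.λ.0) 0) (λ.λ.1 0)

Answer: after 2 steps: (λ.(λ.0) (λ.λ.0) 0) (λ.λ.1 0)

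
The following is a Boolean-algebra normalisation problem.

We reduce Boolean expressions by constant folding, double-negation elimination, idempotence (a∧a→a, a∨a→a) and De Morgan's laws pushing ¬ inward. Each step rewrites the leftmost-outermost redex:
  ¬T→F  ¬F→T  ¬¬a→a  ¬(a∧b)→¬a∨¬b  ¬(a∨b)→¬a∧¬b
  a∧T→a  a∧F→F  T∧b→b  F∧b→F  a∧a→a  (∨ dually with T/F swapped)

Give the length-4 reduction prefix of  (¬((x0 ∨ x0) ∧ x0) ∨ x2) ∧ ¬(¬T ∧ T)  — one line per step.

  start: (¬((x0 ∨ x0) ∧ x0) ∨ x2) ∧ ¬(¬T ∧ T)
  →1  ((¬(x0 ∨ x0) ∨ ¬x0) ∨ x2) ∧ ¬(¬T ∧ T)
  →2  (((¬x0 ∧ ¬x0) ∨ ¬x0) ∨ x2) ∧ ¬(¬T ∧ T)
  →3  ((¬x0 ∨ ¬x0) ∨ x2) ∧ ¬(¬T ∧ T)
  →4  (¬x0 ∨ x2) ∧ ¬(¬T ∧ T)

Answer: after 4 steps: (¬x0 ∨ x2) ∧ ¬(¬T ∧ T)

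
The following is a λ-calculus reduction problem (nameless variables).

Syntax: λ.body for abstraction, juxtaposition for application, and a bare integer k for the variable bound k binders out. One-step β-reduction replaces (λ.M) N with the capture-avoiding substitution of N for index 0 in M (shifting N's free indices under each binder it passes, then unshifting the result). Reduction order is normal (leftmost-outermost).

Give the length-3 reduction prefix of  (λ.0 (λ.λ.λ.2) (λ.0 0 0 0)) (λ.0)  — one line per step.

Answer: after 3 steps: λ.λ.λ.0 0 0 0

Working:
  start: (λ.0 (λ.λ.λ.2) (λ.0 0 0 0)) (λ.0)
  [1] (λ.0) (λ.λ.λ.2) (λ.0 0 0 0)
  [2] (λ.λ.λ.2) (λ.0 0 0 0)
  [3] λ.λ.λ.0 0 0 0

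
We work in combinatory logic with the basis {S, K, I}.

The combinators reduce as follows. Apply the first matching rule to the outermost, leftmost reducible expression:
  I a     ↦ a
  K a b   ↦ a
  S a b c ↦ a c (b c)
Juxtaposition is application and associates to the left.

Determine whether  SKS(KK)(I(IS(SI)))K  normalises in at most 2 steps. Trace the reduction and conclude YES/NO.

Answer: NO — after 2 steps the term is KK(I(IS(SI)))K, not yet normal

Derivation:
  start: SKS(KK)(I(IS(SI)))K
  [1] K(KK)(S(KK))(I(IS(SI)))K
  [2] KK(I(IS(SI)))K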